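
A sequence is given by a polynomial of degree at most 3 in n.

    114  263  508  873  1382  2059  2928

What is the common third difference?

Δ: 149, 245, 365, 509, 677, 869
Δ²: 96, 120, 144, 168, 192
Δ³: 24, 24, 24, 24

24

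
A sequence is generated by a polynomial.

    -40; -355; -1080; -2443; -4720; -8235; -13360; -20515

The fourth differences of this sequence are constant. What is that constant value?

Δ: -315, -725, -1363, -2277, -3515, -5125, -7155
Δ²: -410, -638, -914, -1238, -1610, -2030
Δ³: -228, -276, -324, -372, -420
Δ⁴: -48, -48, -48, -48

-48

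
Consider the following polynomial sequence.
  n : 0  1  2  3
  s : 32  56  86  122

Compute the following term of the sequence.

24 , 30 , 36
6 , 6
The second differences are constant (6).
36 + 6 = 42;  122 + 42 = 164

164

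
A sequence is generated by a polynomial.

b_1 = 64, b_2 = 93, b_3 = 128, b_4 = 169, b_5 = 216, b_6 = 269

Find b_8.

393

29 , 35 , 41 , 47 , 53
6 , 6 , 6 , 6
Constant second difference = 6, so extend:
53 + 6 = 59;  269 + 59 = 328
59 + 6 = 65;  328 + 65 = 393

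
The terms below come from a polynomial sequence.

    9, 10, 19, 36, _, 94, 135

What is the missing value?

Using the first 4 terms:
Δ: 1, 9, 17
Δ²: 8, 8
Constant second difference = 8.
Extend forward: 17 + 8 = 25;  36 + 25 = 61

61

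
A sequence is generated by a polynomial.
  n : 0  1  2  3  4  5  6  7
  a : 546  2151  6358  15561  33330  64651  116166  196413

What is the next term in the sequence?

316066

Δ: 1605  4207  9203  17769  31321  51515  80247
Δ²: 2602  4996  8566  13552  20194  28732
Δ³: 2394  3570  4986  6642  8538
Δ⁴: 1176  1416  1656  1896
Δ⁵: 240  240  240
The fifth differences are constant (240).
1896 + 240 = 2136;  8538 + 2136 = 10674;  28732 + 10674 = 39406;  80247 + 39406 = 119653;  196413 + 119653 = 316066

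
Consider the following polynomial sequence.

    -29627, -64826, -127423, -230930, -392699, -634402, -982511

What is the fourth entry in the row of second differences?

First differences: -35199, -62597, -103507, -161769, -241703, -348109
Second differences: -27398, -40910, -58262, -79934, -106406
Third differences: -13512, -17352, -21672, -26472
Fourth differences: -3840, -4320, -4800
Fifth differences: -480, -480

-79934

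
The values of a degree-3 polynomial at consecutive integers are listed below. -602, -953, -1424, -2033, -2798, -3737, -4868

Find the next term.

D1: -351, -471, -609, -765, -939, -1131
D2: -120, -138, -156, -174, -192
D3: -18, -18, -18, -18
Constant third difference = -18, so extend:
-192 − 18 = -210;  -1131 − 210 = -1341;  -4868 − 1341 = -6209

-6209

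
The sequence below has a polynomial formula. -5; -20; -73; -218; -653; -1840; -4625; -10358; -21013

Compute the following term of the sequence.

-39308

-15 , -53 , -145 , -435 , -1187 , -2785 , -5733 , -10655
-38 , -92 , -290 , -752 , -1598 , -2948 , -4922
-54 , -198 , -462 , -846 , -1350 , -1974
-144 , -264 , -384 , -504 , -624
-120 , -120 , -120 , -120
The fifth differences are constant (-120).
-624 − 120 = -744;  -1974 − 744 = -2718;  -4922 − 2718 = -7640;  -10655 − 7640 = -18295;  -21013 − 18295 = -39308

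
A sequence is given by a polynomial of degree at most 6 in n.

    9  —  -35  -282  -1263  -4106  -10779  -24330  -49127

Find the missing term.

Using the last 7 terms:
Δ: -247, -981, -2843, -6673, -13551, -24797
Δ²: -734, -1862, -3830, -6878, -11246
Δ³: -1128, -1968, -3048, -4368
Δ⁴: -840, -1080, -1320
Δ⁵: -240, -240
Constant fifth difference = -240.
Extend backward: -840 + 240 = -600;  -1128 + 600 = -528;  -734 + 528 = -206;  -247 + 206 = -41;  -35 + 41 = 6

6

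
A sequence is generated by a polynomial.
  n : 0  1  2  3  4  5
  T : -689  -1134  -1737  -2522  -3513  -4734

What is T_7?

-7962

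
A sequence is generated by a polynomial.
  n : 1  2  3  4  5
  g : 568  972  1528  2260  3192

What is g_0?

D1: 404  556  732  932
D2: 152  176  200
D3: 24  24
The third differences are constant at 24.
Work back: 152 − 24 = 128;  404 − 128 = 276;  568 − 276 = 292

292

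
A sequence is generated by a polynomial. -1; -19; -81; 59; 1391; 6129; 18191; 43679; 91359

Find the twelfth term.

First differences: -18 , -62 , 140 , 1332 , 4738 , 12062 , 25488 , 47680
Second differences: -44 , 202 , 1192 , 3406 , 7324 , 13426 , 22192
Third differences: 246 , 990 , 2214 , 3918 , 6102 , 8766
Fourth differences: 744 , 1224 , 1704 , 2184 , 2664
Fifth differences: 480 , 480 , 480 , 480
Fifth differences constant at 480.
2664 + 480 = 3144;  8766 + 3144 = 11910;  22192 + 11910 = 34102;  47680 + 34102 = 81782;  91359 + 81782 = 173141
3144 + 480 = 3624;  11910 + 3624 = 15534;  34102 + 15534 = 49636;  81782 + 49636 = 131418;  173141 + 131418 = 304559
3624 + 480 = 4104;  15534 + 4104 = 19638;  49636 + 19638 = 69274;  131418 + 69274 = 200692;  304559 + 200692 = 505251

505251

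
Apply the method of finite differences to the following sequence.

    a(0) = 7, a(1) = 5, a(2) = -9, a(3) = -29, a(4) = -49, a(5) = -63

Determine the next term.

D1: -2  -14  -20  -20  -14
D2: -12  -6  0  6
D3: 6  6  6
Third differences constant at 6.
6 + 6 = 12;  -14 + 12 = -2;  -63 − 2 = -65

-65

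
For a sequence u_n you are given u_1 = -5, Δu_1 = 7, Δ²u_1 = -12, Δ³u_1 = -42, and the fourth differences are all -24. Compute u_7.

Build the table forward from the leading diagonal:
Δ⁴: -24  -24  -24  -24  -24  -24  -24
Δ³: -42  -66  -90  -114  -138  -162  -186
Δ²: -12  -54  -120  -210  -324  -462  -624
Δ: 7  -5  -59  -179  -389  -713  -1175
u: -5  2  -3  -62  -241  -630  -1343

-1343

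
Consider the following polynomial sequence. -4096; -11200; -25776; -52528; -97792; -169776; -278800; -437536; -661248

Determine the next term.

-968032

-7104, -14576, -26752, -45264, -71984, -109024, -158736, -223712
-7472, -12176, -18512, -26720, -37040, -49712, -64976
-4704, -6336, -8208, -10320, -12672, -15264
-1632, -1872, -2112, -2352, -2592
-240, -240, -240, -240
Fifth differences constant at -240.
-2592 − 240 = -2832;  -15264 − 2832 = -18096;  -64976 − 18096 = -83072;  -223712 − 83072 = -306784;  -661248 − 306784 = -968032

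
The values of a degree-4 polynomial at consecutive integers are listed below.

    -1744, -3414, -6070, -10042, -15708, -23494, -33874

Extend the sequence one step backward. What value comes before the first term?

-778

-1670, -2656, -3972, -5666, -7786, -10380
-986, -1316, -1694, -2120, -2594
-330, -378, -426, -474
-48, -48, -48
The fourth differences are constant at -48.
Work back: -330 + 48 = -282;  -986 + 282 = -704;  -1670 + 704 = -966;  -1744 + 966 = -778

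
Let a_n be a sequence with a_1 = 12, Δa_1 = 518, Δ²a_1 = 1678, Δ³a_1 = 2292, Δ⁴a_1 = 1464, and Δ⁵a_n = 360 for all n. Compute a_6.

Build the table forward from the leading diagonal:
D5: 360, 360, 360, 360, 360, 360
D4: 1464, 1824, 2184, 2544, 2904, 3264
D3: 2292, 3756, 5580, 7764, 10308, 13212
D2: 1678, 3970, 7726, 13306, 21070, 31378
D1: 518, 2196, 6166, 13892, 27198, 48268
a: 12, 530, 2726, 8892, 22784, 49982

49982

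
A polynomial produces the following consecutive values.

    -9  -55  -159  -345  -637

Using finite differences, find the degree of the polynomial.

Δ: -46, -104, -186, -292
Δ²: -58, -82, -106
Δ³: -24, -24
The third differences are constant, so the polynomial has degree 3.

3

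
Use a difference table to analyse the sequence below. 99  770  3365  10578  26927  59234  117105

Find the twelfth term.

D1: 671  2595  7213  16349  32307  57871
D2: 1924  4618  9136  15958  25564
D3: 2694  4518  6822  9606
D4: 1824  2304  2784
D5: 480  480
The fifth differences are constant (480).
2784 + 480 = 3264;  9606 + 3264 = 12870;  25564 + 12870 = 38434;  57871 + 38434 = 96305;  117105 + 96305 = 213410
3264 + 480 = 3744;  12870 + 3744 = 16614;  38434 + 16614 = 55048;  96305 + 55048 = 151353;  213410 + 151353 = 364763
3744 + 480 = 4224;  16614 + 4224 = 20838;  55048 + 20838 = 75886;  151353 + 75886 = 227239;  364763 + 227239 = 592002
4224 + 480 = 4704;  20838 + 4704 = 25542;  75886 + 25542 = 101428;  227239 + 101428 = 328667;  592002 + 328667 = 920669
4704 + 480 = 5184;  25542 + 5184 = 30726;  101428 + 30726 = 132154;  328667 + 132154 = 460821;  920669 + 460821 = 1381490

1381490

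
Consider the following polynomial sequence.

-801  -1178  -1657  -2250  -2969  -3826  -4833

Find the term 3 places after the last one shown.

First differences: -377  -479  -593  -719  -857  -1007
Second differences: -102  -114  -126  -138  -150
Third differences: -12  -12  -12  -12
Third differences constant at -12.
-150 − 12 = -162;  -1007 − 162 = -1169;  -4833 − 1169 = -6002
-162 − 12 = -174;  -1169 − 174 = -1343;  -6002 − 1343 = -7345
-174 − 12 = -186;  -1343 − 186 = -1529;  -7345 − 1529 = -8874

-8874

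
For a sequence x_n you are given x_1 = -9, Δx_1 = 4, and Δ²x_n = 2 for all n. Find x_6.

31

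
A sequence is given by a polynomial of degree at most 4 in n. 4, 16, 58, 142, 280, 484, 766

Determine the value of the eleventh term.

2914

Δ: 12, 42, 84, 138, 204, 282
Δ²: 30, 42, 54, 66, 78
Δ³: 12, 12, 12, 12
The third differences are constant (12).
78 + 12 = 90;  282 + 90 = 372;  766 + 372 = 1138
90 + 12 = 102;  372 + 102 = 474;  1138 + 474 = 1612
102 + 12 = 114;  474 + 114 = 588;  1612 + 588 = 2200
114 + 12 = 126;  588 + 126 = 714;  2200 + 714 = 2914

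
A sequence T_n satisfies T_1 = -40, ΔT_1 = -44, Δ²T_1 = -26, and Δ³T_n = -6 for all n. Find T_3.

Build the table forward from the leading diagonal:
D3: -6, -6, -6
D2: -26, -32, -38
D1: -44, -70, -102
T: -40, -84, -154

-154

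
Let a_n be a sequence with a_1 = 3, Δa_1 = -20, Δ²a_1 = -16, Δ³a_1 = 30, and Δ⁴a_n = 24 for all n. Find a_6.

Build the table forward from the leading diagonal:
D4: 24, 24, 24, 24, 24, 24
D3: 30, 54, 78, 102, 126, 150
D2: -16, 14, 68, 146, 248, 374
D1: -20, -36, -22, 46, 192, 440
a: 3, -17, -53, -75, -29, 163

163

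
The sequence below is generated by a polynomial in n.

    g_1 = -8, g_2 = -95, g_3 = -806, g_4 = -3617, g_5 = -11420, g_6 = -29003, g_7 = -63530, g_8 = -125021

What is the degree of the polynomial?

First differences: -87, -711, -2811, -7803, -17583, -34527, -61491
Second differences: -624, -2100, -4992, -9780, -16944, -26964
Third differences: -1476, -2892, -4788, -7164, -10020
Fourth differences: -1416, -1896, -2376, -2856
Fifth differences: -480, -480, -480
The fifth differences are constant, so the polynomial has degree 5.

5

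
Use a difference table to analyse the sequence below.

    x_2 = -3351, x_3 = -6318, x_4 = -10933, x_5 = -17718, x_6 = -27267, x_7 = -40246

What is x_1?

-1582

Δ: -2967  -4615  -6785  -9549  -12979
Δ²: -1648  -2170  -2764  -3430
Δ³: -522  -594  -666
Δ⁴: -72  -72
The fourth differences are constant at -72.
Work back: -522 + 72 = -450;  -1648 + 450 = -1198;  -2967 + 1198 = -1769;  -3351 + 1769 = -1582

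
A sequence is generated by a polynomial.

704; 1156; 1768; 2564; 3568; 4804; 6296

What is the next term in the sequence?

First differences: 452  612  796  1004  1236  1492
Second differences: 160  184  208  232  256
Third differences: 24  24  24  24
The third differences are constant (24).
256 + 24 = 280;  1492 + 280 = 1772;  6296 + 1772 = 8068

8068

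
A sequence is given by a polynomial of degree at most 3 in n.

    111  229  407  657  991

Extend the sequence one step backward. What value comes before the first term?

41

Δ: 118, 178, 250, 334
Δ²: 60, 72, 84
Δ³: 12, 12
The third differences are constant at 12.
Work back: 60 − 12 = 48;  118 − 48 = 70;  111 − 70 = 41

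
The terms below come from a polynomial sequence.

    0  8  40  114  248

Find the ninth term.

8 , 32 , 74 , 134
24 , 42 , 60
18 , 18
The third differences are constant (18).
60 + 18 = 78;  134 + 78 = 212;  248 + 212 = 460
78 + 18 = 96;  212 + 96 = 308;  460 + 308 = 768
96 + 18 = 114;  308 + 114 = 422;  768 + 422 = 1190
114 + 18 = 132;  422 + 132 = 554;  1190 + 554 = 1744

1744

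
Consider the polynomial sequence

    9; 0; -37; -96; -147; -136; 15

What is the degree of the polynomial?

4

First differences: -9, -37, -59, -51, 11, 151
Second differences: -28, -22, 8, 62, 140
Third differences: 6, 30, 54, 78
Fourth differences: 24, 24, 24
The fourth differences are constant, so the polynomial has degree 4.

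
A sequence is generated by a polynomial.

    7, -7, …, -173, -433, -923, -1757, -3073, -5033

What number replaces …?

Using the last 6 terms:
-260  -490  -834  -1316  -1960
-230  -344  -482  -644
-114  -138  -162
-24  -24
Constant fourth difference = -24.
Extend backward: -114 + 24 = -90;  -230 + 90 = -140;  -260 + 140 = -120;  -173 + 120 = -53

-53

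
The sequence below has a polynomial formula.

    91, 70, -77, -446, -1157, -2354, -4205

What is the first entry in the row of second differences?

First differences: -21, -147, -369, -711, -1197, -1851
Second differences: -126, -222, -342, -486, -654
Third differences: -96, -120, -144, -168
Fourth differences: -24, -24, -24

-126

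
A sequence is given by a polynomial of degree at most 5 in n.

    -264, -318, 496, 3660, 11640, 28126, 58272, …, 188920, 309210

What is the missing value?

Using the first 7 terms:
First differences: -54, 814, 3164, 7980, 16486, 30146
Second differences: 868, 2350, 4816, 8506, 13660
Third differences: 1482, 2466, 3690, 5154
Fourth differences: 984, 1224, 1464
Fifth differences: 240, 240
Constant fifth difference = 240.
Extend forward: 1464 + 240 = 1704;  5154 + 1704 = 6858;  13660 + 6858 = 20518;  30146 + 20518 = 50664;  58272 + 50664 = 108936

108936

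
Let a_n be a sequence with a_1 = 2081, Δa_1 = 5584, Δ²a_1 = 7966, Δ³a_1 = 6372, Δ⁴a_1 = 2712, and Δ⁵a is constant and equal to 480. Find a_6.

187421

Build the table forward from the leading diagonal:
Δ⁵: 480  480  480  480  480  480
Δ⁴: 2712  3192  3672  4152  4632  5112
Δ³: 6372  9084  12276  15948  20100  24732
Δ²: 7966  14338  23422  35698  51646  71746
Δ: 5584  13550  27888  51310  87008  138654
a: 2081  7665  21215  49103  100413  187421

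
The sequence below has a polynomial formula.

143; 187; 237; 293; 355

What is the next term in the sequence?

First differences: 44, 50, 56, 62
Second differences: 6, 6, 6
The second differences are constant (6).
62 + 6 = 68;  355 + 68 = 423

423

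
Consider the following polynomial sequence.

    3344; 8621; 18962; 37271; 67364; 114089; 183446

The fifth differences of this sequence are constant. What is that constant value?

First differences: 5277, 10341, 18309, 30093, 46725, 69357
Second differences: 5064, 7968, 11784, 16632, 22632
Third differences: 2904, 3816, 4848, 6000
Fourth differences: 912, 1032, 1152
Fifth differences: 120, 120

120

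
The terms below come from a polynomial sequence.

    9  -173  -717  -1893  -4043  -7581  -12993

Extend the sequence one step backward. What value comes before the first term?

First differences: -182, -544, -1176, -2150, -3538, -5412
Second differences: -362, -632, -974, -1388, -1874
Third differences: -270, -342, -414, -486
Fourth differences: -72, -72, -72
The fourth differences are constant at -72.
Work back: -270 + 72 = -198;  -362 + 198 = -164;  -182 + 164 = -18;  9 + 18 = 27

27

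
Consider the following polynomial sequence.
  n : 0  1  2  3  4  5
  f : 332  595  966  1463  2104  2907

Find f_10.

Δ: 263, 371, 497, 641, 803
Δ²: 108, 126, 144, 162
Δ³: 18, 18, 18
Third differences constant at 18.
162 + 18 = 180;  803 + 180 = 983;  2907 + 983 = 3890
180 + 18 = 198;  983 + 198 = 1181;  3890 + 1181 = 5071
198 + 18 = 216;  1181 + 216 = 1397;  5071 + 1397 = 6468
216 + 18 = 234;  1397 + 234 = 1631;  6468 + 1631 = 8099
234 + 18 = 252;  1631 + 252 = 1883;  8099 + 1883 = 9982

9982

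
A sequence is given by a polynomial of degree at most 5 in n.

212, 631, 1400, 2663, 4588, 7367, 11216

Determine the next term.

419 , 769 , 1263 , 1925 , 2779 , 3849
350 , 494 , 662 , 854 , 1070
144 , 168 , 192 , 216
24 , 24 , 24
The fourth differences are constant (24).
216 + 24 = 240;  1070 + 240 = 1310;  3849 + 1310 = 5159;  11216 + 5159 = 16375

16375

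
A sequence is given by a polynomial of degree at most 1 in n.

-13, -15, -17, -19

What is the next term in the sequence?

First differences: -2, -2, -2
Constant first difference = -2, so extend:
-19 − 2 = -21

-21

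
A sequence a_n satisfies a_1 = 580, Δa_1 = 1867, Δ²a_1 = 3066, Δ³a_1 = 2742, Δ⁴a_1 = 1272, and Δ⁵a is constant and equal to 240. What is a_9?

Build the table forward from the leading diagonal:
Fifth differences: 240, 240, 240, 240, 240, 240, 240, 240, 240
Fourth differences: 1272, 1512, 1752, 1992, 2232, 2472, 2712, 2952, 3192
Third differences: 2742, 4014, 5526, 7278, 9270, 11502, 13974, 16686, 19638
Second differences: 3066, 5808, 9822, 15348, 22626, 31896, 43398, 57372, 74058
First differences: 1867, 4933, 10741, 20563, 35911, 58537, 90433, 133831, 191203
a: 580, 2447, 7380, 18121, 38684, 74595, 133132, 223565, 357396

357396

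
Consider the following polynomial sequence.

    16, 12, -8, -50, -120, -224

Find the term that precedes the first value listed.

First differences: -4, -20, -42, -70, -104
Second differences: -16, -22, -28, -34
Third differences: -6, -6, -6
The third differences are constant at -6.
Work back: -16 + 6 = -10;  -4 + 10 = 6;  16 − 6 = 10

10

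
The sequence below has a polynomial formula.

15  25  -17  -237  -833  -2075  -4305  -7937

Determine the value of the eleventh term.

-32465

10 , -42 , -220 , -596 , -1242 , -2230 , -3632
-52 , -178 , -376 , -646 , -988 , -1402
-126 , -198 , -270 , -342 , -414
-72 , -72 , -72 , -72
The fourth differences are constant (-72).
-414 − 72 = -486;  -1402 − 486 = -1888;  -3632 − 1888 = -5520;  -7937 − 5520 = -13457
-486 − 72 = -558;  -1888 − 558 = -2446;  -5520 − 2446 = -7966;  -13457 − 7966 = -21423
-558 − 72 = -630;  -2446 − 630 = -3076;  -7966 − 3076 = -11042;  -21423 − 11042 = -32465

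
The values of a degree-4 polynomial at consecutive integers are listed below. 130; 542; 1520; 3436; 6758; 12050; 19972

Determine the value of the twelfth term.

Δ: 412, 978, 1916, 3322, 5292, 7922
Δ²: 566, 938, 1406, 1970, 2630
Δ³: 372, 468, 564, 660
Δ⁴: 96, 96, 96
Fourth differences constant at 96.
660 + 96 = 756;  2630 + 756 = 3386;  7922 + 3386 = 11308;  19972 + 11308 = 31280
756 + 96 = 852;  3386 + 852 = 4238;  11308 + 4238 = 15546;  31280 + 15546 = 46826
852 + 96 = 948;  4238 + 948 = 5186;  15546 + 5186 = 20732;  46826 + 20732 = 67558
948 + 96 = 1044;  5186 + 1044 = 6230;  20732 + 6230 = 26962;  67558 + 26962 = 94520
1044 + 96 = 1140;  6230 + 1140 = 7370;  26962 + 7370 = 34332;  94520 + 34332 = 128852

128852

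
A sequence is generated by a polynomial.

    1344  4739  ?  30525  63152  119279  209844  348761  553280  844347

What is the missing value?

Using the last 7 terms:
First differences: 32627  56127  90565  138917  204519  291067
Second differences: 23500  34438  48352  65602  86548
Third differences: 10938  13914  17250  20946
Fourth differences: 2976  3336  3696
Fifth differences: 360  360
Constant fifth difference = 360.
Extend backward: 2976 − 360 = 2616;  10938 − 2616 = 8322;  23500 − 8322 = 15178;  32627 − 15178 = 17449;  30525 − 17449 = 13076

13076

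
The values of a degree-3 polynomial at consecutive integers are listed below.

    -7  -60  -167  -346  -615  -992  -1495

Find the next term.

-2142

D1: -53, -107, -179, -269, -377, -503
D2: -54, -72, -90, -108, -126
D3: -18, -18, -18, -18
Third differences constant at -18.
-126 − 18 = -144;  -503 − 144 = -647;  -1495 − 647 = -2142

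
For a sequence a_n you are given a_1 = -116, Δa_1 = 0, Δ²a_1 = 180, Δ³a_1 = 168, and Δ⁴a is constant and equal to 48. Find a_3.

64

Build the table forward from the leading diagonal:
D4: 48, 48, 48
D3: 168, 216, 264
D2: 180, 348, 564
D1: 0, 180, 528
a: -116, -116, 64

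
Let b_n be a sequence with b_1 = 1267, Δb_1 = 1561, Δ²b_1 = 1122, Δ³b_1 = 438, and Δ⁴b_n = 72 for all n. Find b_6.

Build the table forward from the leading diagonal:
D4: 72  72  72  72  72  72
D3: 438  510  582  654  726  798
D2: 1122  1560  2070  2652  3306  4032
D1: 1561  2683  4243  6313  8965  12271
b: 1267  2828  5511  9754  16067  25032

25032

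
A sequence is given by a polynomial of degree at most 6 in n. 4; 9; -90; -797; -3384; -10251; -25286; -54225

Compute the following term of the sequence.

Δ: 5, -99, -707, -2587, -6867, -15035, -28939
Δ²: -104, -608, -1880, -4280, -8168, -13904
Δ³: -504, -1272, -2400, -3888, -5736
Δ⁴: -768, -1128, -1488, -1848
Δ⁵: -360, -360, -360
Constant fifth difference = -360, so extend:
-1848 − 360 = -2208;  -5736 − 2208 = -7944;  -13904 − 7944 = -21848;  -28939 − 21848 = -50787;  -54225 − 50787 = -105012

-105012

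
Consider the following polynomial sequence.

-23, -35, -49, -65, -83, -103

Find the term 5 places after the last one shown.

-233

First differences: -12, -14, -16, -18, -20
Second differences: -2, -2, -2, -2
Constant second difference = -2, so extend:
-20 − 2 = -22;  -103 − 22 = -125
-22 − 2 = -24;  -125 − 24 = -149
-24 − 2 = -26;  -149 − 26 = -175
-26 − 2 = -28;  -175 − 28 = -203
-28 − 2 = -30;  -203 − 30 = -233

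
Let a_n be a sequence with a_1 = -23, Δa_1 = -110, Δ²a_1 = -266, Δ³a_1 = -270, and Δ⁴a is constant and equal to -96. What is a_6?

Build the table forward from the leading diagonal:
D4: -96  -96  -96  -96  -96  -96
D3: -270  -366  -462  -558  -654  -750
D2: -266  -536  -902  -1364  -1922  -2576
D1: -110  -376  -912  -1814  -3178  -5100
a: -23  -133  -509  -1421  -3235  -6413

-6413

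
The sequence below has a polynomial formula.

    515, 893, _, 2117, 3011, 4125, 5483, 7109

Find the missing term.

Using the last 5 terms:
Δ: 894, 1114, 1358, 1626
Δ²: 220, 244, 268
Δ³: 24, 24
Constant third difference = 24.
Extend backward: 220 − 24 = 196;  894 − 196 = 698;  2117 − 698 = 1419

1419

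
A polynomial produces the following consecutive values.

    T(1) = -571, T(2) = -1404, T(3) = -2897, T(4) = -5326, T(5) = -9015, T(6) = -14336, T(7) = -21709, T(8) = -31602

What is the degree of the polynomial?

4

-833, -1493, -2429, -3689, -5321, -7373, -9893
-660, -936, -1260, -1632, -2052, -2520
-276, -324, -372, -420, -468
-48, -48, -48, -48
The fourth differences are constant, so the polynomial has degree 4.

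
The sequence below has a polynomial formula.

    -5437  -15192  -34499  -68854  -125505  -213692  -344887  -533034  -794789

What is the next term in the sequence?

-1149760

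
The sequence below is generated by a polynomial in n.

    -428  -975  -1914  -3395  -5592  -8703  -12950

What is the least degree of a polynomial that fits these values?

4

Δ: -547, -939, -1481, -2197, -3111, -4247
Δ²: -392, -542, -716, -914, -1136
Δ³: -150, -174, -198, -222
Δ⁴: -24, -24, -24
The fourth differences are constant, so the polynomial has degree 4.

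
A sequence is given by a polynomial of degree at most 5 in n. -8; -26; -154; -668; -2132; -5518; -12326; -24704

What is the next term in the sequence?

-45568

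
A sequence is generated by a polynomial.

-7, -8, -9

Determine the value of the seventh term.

First differences: -1, -1
Constant first difference = -1, so extend:
-9 − 1 = -10
-10 − 1 = -11
-11 − 1 = -12
-12 − 1 = -13

-13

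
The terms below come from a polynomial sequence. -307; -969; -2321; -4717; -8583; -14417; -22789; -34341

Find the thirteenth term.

-662  -1352  -2396  -3866  -5834  -8372  -11552
-690  -1044  -1470  -1968  -2538  -3180
-354  -426  -498  -570  -642
-72  -72  -72  -72
The fourth differences are constant (-72).
-642 − 72 = -714;  -3180 − 714 = -3894;  -11552 − 3894 = -15446;  -34341 − 15446 = -49787
-714 − 72 = -786;  -3894 − 786 = -4680;  -15446 − 4680 = -20126;  -49787 − 20126 = -69913
-786 − 72 = -858;  -4680 − 858 = -5538;  -20126 − 5538 = -25664;  -69913 − 25664 = -95577
-858 − 72 = -930;  -5538 − 930 = -6468;  -25664 − 6468 = -32132;  -95577 − 32132 = -127709
-930 − 72 = -1002;  -6468 − 1002 = -7470;  -32132 − 7470 = -39602;  -127709 − 39602 = -167311

-167311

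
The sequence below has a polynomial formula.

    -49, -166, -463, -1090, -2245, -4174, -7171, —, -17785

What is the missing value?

Using the first 7 terms:
Δ: -117, -297, -627, -1155, -1929, -2997
Δ²: -180, -330, -528, -774, -1068
Δ³: -150, -198, -246, -294
Δ⁴: -48, -48, -48
Constant fourth difference = -48.
Extend forward: -294 − 48 = -342;  -1068 − 342 = -1410;  -2997 − 1410 = -4407;  -7171 − 4407 = -11578

-11578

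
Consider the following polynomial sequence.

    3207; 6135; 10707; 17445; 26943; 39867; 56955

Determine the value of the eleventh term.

First differences: 2928  4572  6738  9498  12924  17088
Second differences: 1644  2166  2760  3426  4164
Third differences: 522  594  666  738
Fourth differences: 72  72  72
The fourth differences are constant (72).
738 + 72 = 810;  4164 + 810 = 4974;  17088 + 4974 = 22062;  56955 + 22062 = 79017
810 + 72 = 882;  4974 + 882 = 5856;  22062 + 5856 = 27918;  79017 + 27918 = 106935
882 + 72 = 954;  5856 + 954 = 6810;  27918 + 6810 = 34728;  106935 + 34728 = 141663
954 + 72 = 1026;  6810 + 1026 = 7836;  34728 + 7836 = 42564;  141663 + 42564 = 184227

184227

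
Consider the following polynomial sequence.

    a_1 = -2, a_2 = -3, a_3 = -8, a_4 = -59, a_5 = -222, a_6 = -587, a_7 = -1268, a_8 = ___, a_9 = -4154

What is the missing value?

Using the first 7 terms:
-1, -5, -51, -163, -365, -681
-4, -46, -112, -202, -316
-42, -66, -90, -114
-24, -24, -24
Constant fourth difference = -24.
Extend forward: -114 − 24 = -138;  -316 − 138 = -454;  -681 − 454 = -1135;  -1268 − 1135 = -2403

-2403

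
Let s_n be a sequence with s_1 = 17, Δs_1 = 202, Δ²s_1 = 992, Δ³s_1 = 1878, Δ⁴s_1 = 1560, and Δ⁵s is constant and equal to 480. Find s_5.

Build the table forward from the leading diagonal:
Fifth differences: 480, 480, 480, 480, 480
Fourth differences: 1560, 2040, 2520, 3000, 3480
Third differences: 1878, 3438, 5478, 7998, 10998
Second differences: 992, 2870, 6308, 11786, 19784
First differences: 202, 1194, 4064, 10372, 22158
s: 17, 219, 1413, 5477, 15849

15849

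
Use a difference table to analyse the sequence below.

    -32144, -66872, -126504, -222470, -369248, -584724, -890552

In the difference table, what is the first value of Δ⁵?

-360

Δ: -34728, -59632, -95966, -146778, -215476, -305828
Δ²: -24904, -36334, -50812, -68698, -90352
Δ³: -11430, -14478, -17886, -21654
Δ⁴: -3048, -3408, -3768
Δ⁵: -360, -360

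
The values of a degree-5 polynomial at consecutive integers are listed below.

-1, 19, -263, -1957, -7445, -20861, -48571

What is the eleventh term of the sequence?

-534671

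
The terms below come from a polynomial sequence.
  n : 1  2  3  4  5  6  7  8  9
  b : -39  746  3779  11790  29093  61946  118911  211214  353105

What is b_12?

785, 3033, 8011, 17303, 32853, 56965, 92303, 141891
2248, 4978, 9292, 15550, 24112, 35338, 49588
2730, 4314, 6258, 8562, 11226, 14250
1584, 1944, 2304, 2664, 3024
360, 360, 360, 360
Fifth differences constant at 360.
3024 + 360 = 3384;  14250 + 3384 = 17634;  49588 + 17634 = 67222;  141891 + 67222 = 209113;  353105 + 209113 = 562218
3384 + 360 = 3744;  17634 + 3744 = 21378;  67222 + 21378 = 88600;  209113 + 88600 = 297713;  562218 + 297713 = 859931
3744 + 360 = 4104;  21378 + 4104 = 25482;  88600 + 25482 = 114082;  297713 + 114082 = 411795;  859931 + 411795 = 1271726

1271726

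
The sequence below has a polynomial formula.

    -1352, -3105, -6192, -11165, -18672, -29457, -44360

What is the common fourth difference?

D1: -1753, -3087, -4973, -7507, -10785, -14903
D2: -1334, -1886, -2534, -3278, -4118
D3: -552, -648, -744, -840
D4: -96, -96, -96

-96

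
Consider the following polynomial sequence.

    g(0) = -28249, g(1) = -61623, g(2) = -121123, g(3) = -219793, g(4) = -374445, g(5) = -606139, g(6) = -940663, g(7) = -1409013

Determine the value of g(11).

-33374, -59500, -98670, -154652, -231694, -334524, -468350
-26126, -39170, -55982, -77042, -102830, -133826
-13044, -16812, -21060, -25788, -30996
-3768, -4248, -4728, -5208
-480, -480, -480
Fifth differences constant at -480.
-5208 − 480 = -5688;  -30996 − 5688 = -36684;  -133826 − 36684 = -170510;  -468350 − 170510 = -638860;  -1409013 − 638860 = -2047873
-5688 − 480 = -6168;  -36684 − 6168 = -42852;  -170510 − 42852 = -213362;  -638860 − 213362 = -852222;  -2047873 − 852222 = -2900095
-6168 − 480 = -6648;  -42852 − 6648 = -49500;  -213362 − 49500 = -262862;  -852222 − 262862 = -1115084;  -2900095 − 1115084 = -4015179
-6648 − 480 = -7128;  -49500 − 7128 = -56628;  -262862 − 56628 = -319490;  -1115084 − 319490 = -1434574;  -4015179 − 1434574 = -5449753

-5449753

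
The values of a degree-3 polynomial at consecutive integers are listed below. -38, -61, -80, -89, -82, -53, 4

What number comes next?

95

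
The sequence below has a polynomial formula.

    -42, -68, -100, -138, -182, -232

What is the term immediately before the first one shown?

-22

Δ: -26, -32, -38, -44, -50
Δ²: -6, -6, -6, -6
The second differences are constant at -6.
Work back: -26 + 6 = -20;  -42 + 20 = -22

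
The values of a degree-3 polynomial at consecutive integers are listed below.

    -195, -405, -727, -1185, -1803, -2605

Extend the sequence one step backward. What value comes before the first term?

D1: -210, -322, -458, -618, -802
D2: -112, -136, -160, -184
D3: -24, -24, -24
The third differences are constant at -24.
Work back: -112 + 24 = -88;  -210 + 88 = -122;  -195 + 122 = -73

-73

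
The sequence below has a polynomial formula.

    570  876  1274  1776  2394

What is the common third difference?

First differences: 306, 398, 502, 618
Second differences: 92, 104, 116
Third differences: 12, 12

12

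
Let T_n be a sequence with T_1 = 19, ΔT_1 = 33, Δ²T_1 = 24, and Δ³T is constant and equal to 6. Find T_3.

Build the table forward from the leading diagonal:
Δ³: 6  6  6
Δ²: 24  30  36
Δ: 33  57  87
T: 19  52  109

109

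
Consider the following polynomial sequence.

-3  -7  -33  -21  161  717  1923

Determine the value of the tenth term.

First differences: -4, -26, 12, 182, 556, 1206
Second differences: -22, 38, 170, 374, 650
Third differences: 60, 132, 204, 276
Fourth differences: 72, 72, 72
Constant fourth difference = 72, so extend:
276 + 72 = 348;  650 + 348 = 998;  1206 + 998 = 2204;  1923 + 2204 = 4127
348 + 72 = 420;  998 + 420 = 1418;  2204 + 1418 = 3622;  4127 + 3622 = 7749
420 + 72 = 492;  1418 + 492 = 1910;  3622 + 1910 = 5532;  7749 + 5532 = 13281

13281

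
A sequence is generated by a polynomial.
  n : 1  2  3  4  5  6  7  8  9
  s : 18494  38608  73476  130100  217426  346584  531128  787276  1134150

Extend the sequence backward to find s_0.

7836

D1: 20114, 34868, 56624, 87326, 129158, 184544, 256148, 346874
D2: 14754, 21756, 30702, 41832, 55386, 71604, 90726
D3: 7002, 8946, 11130, 13554, 16218, 19122
D4: 1944, 2184, 2424, 2664, 2904
D5: 240, 240, 240, 240
The fifth differences are constant at 240.
Work back: 1944 − 240 = 1704;  7002 − 1704 = 5298;  14754 − 5298 = 9456;  20114 − 9456 = 10658;  18494 − 10658 = 7836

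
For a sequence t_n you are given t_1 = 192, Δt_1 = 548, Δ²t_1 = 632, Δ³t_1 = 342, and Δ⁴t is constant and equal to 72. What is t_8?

31790

Build the table forward from the leading diagonal:
Fourth differences: 72, 72, 72, 72, 72, 72, 72, 72
Third differences: 342, 414, 486, 558, 630, 702, 774, 846
Second differences: 632, 974, 1388, 1874, 2432, 3062, 3764, 4538
First differences: 548, 1180, 2154, 3542, 5416, 7848, 10910, 14674
t: 192, 740, 1920, 4074, 7616, 13032, 20880, 31790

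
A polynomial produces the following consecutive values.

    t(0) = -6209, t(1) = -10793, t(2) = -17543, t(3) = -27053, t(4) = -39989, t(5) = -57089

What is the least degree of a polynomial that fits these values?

-4584, -6750, -9510, -12936, -17100
-2166, -2760, -3426, -4164
-594, -666, -738
-72, -72
The fourth differences are constant, so the polynomial has degree 4.

4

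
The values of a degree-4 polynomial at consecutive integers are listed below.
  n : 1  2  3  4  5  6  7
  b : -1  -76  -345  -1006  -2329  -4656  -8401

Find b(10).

-33364

-75, -269, -661, -1323, -2327, -3745
-194, -392, -662, -1004, -1418
-198, -270, -342, -414
-72, -72, -72
Fourth differences constant at -72.
-414 − 72 = -486;  -1418 − 486 = -1904;  -3745 − 1904 = -5649;  -8401 − 5649 = -14050
-486 − 72 = -558;  -1904 − 558 = -2462;  -5649 − 2462 = -8111;  -14050 − 8111 = -22161
-558 − 72 = -630;  -2462 − 630 = -3092;  -8111 − 3092 = -11203;  -22161 − 11203 = -33364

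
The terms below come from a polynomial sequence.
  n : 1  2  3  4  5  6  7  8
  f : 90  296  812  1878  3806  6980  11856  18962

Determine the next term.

28898

D1: 206, 516, 1066, 1928, 3174, 4876, 7106
D2: 310, 550, 862, 1246, 1702, 2230
D3: 240, 312, 384, 456, 528
D4: 72, 72, 72, 72
Fourth differences constant at 72.
528 + 72 = 600;  2230 + 600 = 2830;  7106 + 2830 = 9936;  18962 + 9936 = 28898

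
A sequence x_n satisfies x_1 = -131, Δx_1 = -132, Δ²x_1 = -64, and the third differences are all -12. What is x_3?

Build the table forward from the leading diagonal:
D3: -12  -12  -12
D2: -64  -76  -88
D1: -132  -196  -272
x: -131  -263  -459

-459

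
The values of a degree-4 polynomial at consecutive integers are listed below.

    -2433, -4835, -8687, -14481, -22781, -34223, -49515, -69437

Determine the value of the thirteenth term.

-270837

D1: -2402  -3852  -5794  -8300  -11442  -15292  -19922
D2: -1450  -1942  -2506  -3142  -3850  -4630
D3: -492  -564  -636  -708  -780
D4: -72  -72  -72  -72
Fourth differences constant at -72.
-780 − 72 = -852;  -4630 − 852 = -5482;  -19922 − 5482 = -25404;  -69437 − 25404 = -94841
-852 − 72 = -924;  -5482 − 924 = -6406;  -25404 − 6406 = -31810;  -94841 − 31810 = -126651
-924 − 72 = -996;  -6406 − 996 = -7402;  -31810 − 7402 = -39212;  -126651 − 39212 = -165863
-996 − 72 = -1068;  -7402 − 1068 = -8470;  -39212 − 8470 = -47682;  -165863 − 47682 = -213545
-1068 − 72 = -1140;  -8470 − 1140 = -9610;  -47682 − 9610 = -57292;  -213545 − 57292 = -270837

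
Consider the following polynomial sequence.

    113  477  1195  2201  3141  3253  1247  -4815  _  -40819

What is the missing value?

-17639

Using the first 8 terms:
364, 718, 1006, 940, 112, -2006, -6062
354, 288, -66, -828, -2118, -4056
-66, -354, -762, -1290, -1938
-288, -408, -528, -648
-120, -120, -120
Constant fifth difference = -120.
Extend forward: -648 − 120 = -768;  -1938 − 768 = -2706;  -4056 − 2706 = -6762;  -6062 − 6762 = -12824;  -4815 − 12824 = -17639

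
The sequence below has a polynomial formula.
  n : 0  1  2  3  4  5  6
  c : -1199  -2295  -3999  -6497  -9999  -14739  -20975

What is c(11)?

-85305

D1: -1096 , -1704 , -2498 , -3502 , -4740 , -6236
D2: -608 , -794 , -1004 , -1238 , -1496
D3: -186 , -210 , -234 , -258
D4: -24 , -24 , -24
Constant fourth difference = -24, so extend:
-258 − 24 = -282;  -1496 − 282 = -1778;  -6236 − 1778 = -8014;  -20975 − 8014 = -28989
-282 − 24 = -306;  -1778 − 306 = -2084;  -8014 − 2084 = -10098;  -28989 − 10098 = -39087
-306 − 24 = -330;  -2084 − 330 = -2414;  -10098 − 2414 = -12512;  -39087 − 12512 = -51599
-330 − 24 = -354;  -2414 − 354 = -2768;  -12512 − 2768 = -15280;  -51599 − 15280 = -66879
-354 − 24 = -378;  -2768 − 378 = -3146;  -15280 − 3146 = -18426;  -66879 − 18426 = -85305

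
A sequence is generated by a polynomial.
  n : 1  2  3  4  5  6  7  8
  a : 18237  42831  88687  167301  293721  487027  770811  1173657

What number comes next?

1729621

D1: 24594, 45856, 78614, 126420, 193306, 283784, 402846
D2: 21262, 32758, 47806, 66886, 90478, 119062
D3: 11496, 15048, 19080, 23592, 28584
D4: 3552, 4032, 4512, 4992
D5: 480, 480, 480
Constant fifth difference = 480, so extend:
4992 + 480 = 5472;  28584 + 5472 = 34056;  119062 + 34056 = 153118;  402846 + 153118 = 555964;  1173657 + 555964 = 1729621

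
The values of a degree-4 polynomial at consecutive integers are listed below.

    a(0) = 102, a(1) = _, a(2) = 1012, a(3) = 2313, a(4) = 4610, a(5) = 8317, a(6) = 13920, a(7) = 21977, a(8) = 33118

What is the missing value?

Using the last 7 terms:
D1: 1301  2297  3707  5603  8057  11141
D2: 996  1410  1896  2454  3084
D3: 414  486  558  630
D4: 72  72  72
Constant fourth difference = 72.
Extend backward: 414 − 72 = 342;  996 − 342 = 654;  1301 − 654 = 647;  1012 − 647 = 365

365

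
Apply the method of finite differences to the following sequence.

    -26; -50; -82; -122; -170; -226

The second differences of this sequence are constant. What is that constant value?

D1: -24, -32, -40, -48, -56
D2: -8, -8, -8, -8

-8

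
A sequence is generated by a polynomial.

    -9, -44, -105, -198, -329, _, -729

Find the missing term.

Using the first 5 terms:
Δ: -35  -61  -93  -131
Δ²: -26  -32  -38
Δ³: -6  -6
Constant third difference = -6.
Extend forward: -38 − 6 = -44;  -131 − 44 = -175;  -329 − 175 = -504

-504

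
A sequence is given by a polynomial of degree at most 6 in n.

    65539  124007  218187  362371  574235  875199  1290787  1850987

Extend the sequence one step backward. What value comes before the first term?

First differences: 58468  94180  144184  211864  300964  415588  560200
Second differences: 35712  50004  67680  89100  114624  144612
Third differences: 14292  17676  21420  25524  29988
Fourth differences: 3384  3744  4104  4464
Fifth differences: 360  360  360
The fifth differences are constant at 360.
Work back: 3384 − 360 = 3024;  14292 − 3024 = 11268;  35712 − 11268 = 24444;  58468 − 24444 = 34024;  65539 − 34024 = 31515

31515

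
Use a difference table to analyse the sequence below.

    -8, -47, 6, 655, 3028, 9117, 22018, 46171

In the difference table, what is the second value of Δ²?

Δ: -39, 53, 649, 2373, 6089, 12901, 24153
Δ²: 92, 596, 1724, 3716, 6812, 11252
Δ³: 504, 1128, 1992, 3096, 4440
Δ⁴: 624, 864, 1104, 1344
Δ⁵: 240, 240, 240

596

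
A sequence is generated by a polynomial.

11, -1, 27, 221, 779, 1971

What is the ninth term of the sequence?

First differences: -12, 28, 194, 558, 1192
Second differences: 40, 166, 364, 634
Third differences: 126, 198, 270
Fourth differences: 72, 72
Constant fourth difference = 72, so extend:
270 + 72 = 342;  634 + 342 = 976;  1192 + 976 = 2168;  1971 + 2168 = 4139
342 + 72 = 414;  976 + 414 = 1390;  2168 + 1390 = 3558;  4139 + 3558 = 7697
414 + 72 = 486;  1390 + 486 = 1876;  3558 + 1876 = 5434;  7697 + 5434 = 13131

13131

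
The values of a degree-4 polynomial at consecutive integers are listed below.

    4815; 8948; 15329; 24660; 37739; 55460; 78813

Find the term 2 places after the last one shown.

Δ: 4133 , 6381 , 9331 , 13079 , 17721 , 23353
Δ²: 2248 , 2950 , 3748 , 4642 , 5632
Δ³: 702 , 798 , 894 , 990
Δ⁴: 96 , 96 , 96
The fourth differences are constant (96).
990 + 96 = 1086;  5632 + 1086 = 6718;  23353 + 6718 = 30071;  78813 + 30071 = 108884
1086 + 96 = 1182;  6718 + 1182 = 7900;  30071 + 7900 = 37971;  108884 + 37971 = 146855

146855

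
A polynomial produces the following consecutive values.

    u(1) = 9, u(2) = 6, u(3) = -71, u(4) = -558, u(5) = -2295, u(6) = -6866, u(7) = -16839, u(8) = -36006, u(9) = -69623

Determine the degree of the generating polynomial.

Δ: -3, -77, -487, -1737, -4571, -9973, -19167, -33617
Δ²: -74, -410, -1250, -2834, -5402, -9194, -14450
Δ³: -336, -840, -1584, -2568, -3792, -5256
Δ⁴: -504, -744, -984, -1224, -1464
Δ⁵: -240, -240, -240, -240
The fifth differences are constant, so the polynomial has degree 5.

5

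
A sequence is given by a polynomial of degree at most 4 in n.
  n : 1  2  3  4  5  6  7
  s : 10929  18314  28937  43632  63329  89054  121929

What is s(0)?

6044

D1: 7385, 10623, 14695, 19697, 25725, 32875
D2: 3238, 4072, 5002, 6028, 7150
D3: 834, 930, 1026, 1122
D4: 96, 96, 96
The fourth differences are constant at 96.
Work back: 834 − 96 = 738;  3238 − 738 = 2500;  7385 − 2500 = 4885;  10929 − 4885 = 6044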